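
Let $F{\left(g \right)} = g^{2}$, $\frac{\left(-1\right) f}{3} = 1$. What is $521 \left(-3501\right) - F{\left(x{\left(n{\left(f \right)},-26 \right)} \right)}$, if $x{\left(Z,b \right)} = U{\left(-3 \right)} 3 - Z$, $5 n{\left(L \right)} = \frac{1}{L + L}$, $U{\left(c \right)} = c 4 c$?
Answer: $- \frac{1652122981}{900} \approx -1.8357 \cdot 10^{6}$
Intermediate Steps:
$f = -3$ ($f = \left(-3\right) 1 = -3$)
$U{\left(c \right)} = 4 c^{2}$ ($U{\left(c \right)} = 4 c c = 4 c^{2}$)
$n{\left(L \right)} = \frac{1}{10 L}$ ($n{\left(L \right)} = \frac{1}{5 \left(L + L\right)} = \frac{1}{5 \cdot 2 L} = \frac{\frac{1}{2} \frac{1}{L}}{5} = \frac{1}{10 L}$)
$x{\left(Z,b \right)} = 108 - Z$ ($x{\left(Z,b \right)} = 4 \left(-3\right)^{2} \cdot 3 - Z = 4 \cdot 9 \cdot 3 - Z = 36 \cdot 3 - Z = 108 - Z$)
$521 \left(-3501\right) - F{\left(x{\left(n{\left(f \right)},-26 \right)} \right)} = 521 \left(-3501\right) - \left(108 - \frac{1}{10 \left(-3\right)}\right)^{2} = -1824021 - \left(108 - \frac{1}{10} \left(- \frac{1}{3}\right)\right)^{2} = -1824021 - \left(108 - - \frac{1}{30}\right)^{2} = -1824021 - \left(108 + \frac{1}{30}\right)^{2} = -1824021 - \left(\frac{3241}{30}\right)^{2} = -1824021 - \frac{10504081}{900} = - \frac{1652122981}{900}$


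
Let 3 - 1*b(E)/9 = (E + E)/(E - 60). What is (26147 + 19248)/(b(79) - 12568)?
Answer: -123215/34243 ≈ -3.5983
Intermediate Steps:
b(E) = 27 - 18*E/(-60 + E) (b(E) = 27 - 9*(E + E)/(E - 60) = 27 - 9*2*E/(-60 + E) = 27 - 18*E/(-60 + E))
(26147 + 19248)/(b(79) - 12568) = (26147 + 19248)/(9*(-180 + 79)/(-60 + 79) - 12568) = 45395/(9*(-101)/19 - 12568) = 45395/(9*(1/19)*(-101) - 12568) = 45395/(-909/19 - 12568) = 45395/(-239701/19) = 45395*(-19/239701) = -123215/34243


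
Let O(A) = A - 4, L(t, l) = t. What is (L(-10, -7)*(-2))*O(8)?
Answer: 80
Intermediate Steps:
O(A) = -4 + A
(L(-10, -7)*(-2))*O(8) = (-10*(-2))*(-4 + 8) = 20*4 = 80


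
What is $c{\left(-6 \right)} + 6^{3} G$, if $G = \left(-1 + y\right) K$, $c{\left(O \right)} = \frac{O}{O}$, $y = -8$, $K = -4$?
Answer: $7777$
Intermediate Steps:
$c{\left(O \right)} = 1$
$G = 36$ ($G = \left(-1 - 8\right) \left(-4\right) = \left(-9\right) \left(-4\right) = 36$)
$c{\left(-6 \right)} + 6^{3} G = 1 + 6^{3} \cdot 36 = 1 + 216 \cdot 36 = 1 + 7776 = 7777$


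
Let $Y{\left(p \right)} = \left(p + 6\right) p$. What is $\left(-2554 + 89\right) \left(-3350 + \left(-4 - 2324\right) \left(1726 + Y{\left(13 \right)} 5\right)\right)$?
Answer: $17000015470$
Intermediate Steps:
$Y{\left(p \right)} = p \left(6 + p\right)$ ($Y{\left(p \right)} = \left(6 + p\right) p = p \left(6 + p\right)$)
$\left(-2554 + 89\right) \left(-3350 + \left(-4 - 2324\right) \left(1726 + Y{\left(13 \right)} 5\right)\right) = \left(-2554 + 89\right) \left(-3350 + \left(-4 - 2324\right) \left(1726 + 13 \left(6 + 13\right) 5\right)\right) = - 2465 \left(-3350 - 2328 \left(1726 + 13 \cdot 19 \cdot 5\right)\right) = - 2465 \left(-3350 - 2328 \left(1726 + 247 \cdot 5\right)\right) = - 2465 \left(-3350 - 2328 \left(1726 + 1235\right)\right) = - 2465 \left(-3350 - 6893208\right) = \left(-2465\right) \left(-6896558\right) = 17000015470$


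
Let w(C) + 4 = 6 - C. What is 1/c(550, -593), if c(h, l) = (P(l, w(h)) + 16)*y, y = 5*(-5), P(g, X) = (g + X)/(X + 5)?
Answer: -543/245725 ≈ -0.0022098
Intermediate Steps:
w(C) = 2 - C (w(C) = -4 + (6 - C) = 2 - C)
P(g, X) = (X + g)/(5 + X)
y = -25
c(h, l) = -400 - 25*(2 + l - h)/(7 - h) (c(h, l) = (((2 - h) + l)/(5 + (2 - h)) + 16)*(-25) = ((2 + l - h)/(7 - h) + 16)*(-25) = (16 + (2 + l - h)/(7 - h))*(-25) = -400 - 25*(2 + l - h)/(7 - h))
1/c(550, -593) = 1/(25*(114 - 593 - 17*550)/(-7 + 550)) = 1/(25*(114 - 593 - 9350)/543) = 1/(25*(1/543)*(-9829)) = 1/(-245725/543) = -543/245725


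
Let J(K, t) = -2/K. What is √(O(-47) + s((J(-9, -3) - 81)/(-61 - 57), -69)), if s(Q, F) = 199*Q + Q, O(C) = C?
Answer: √2816837/177 ≈ 9.4822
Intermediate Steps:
s(Q, F) = 200*Q
√(O(-47) + s((J(-9, -3) - 81)/(-61 - 57), -69)) = √(-47 + 200*((-2/(-9) - 81)/(-61 - 57))) = √(-47 + 200*((-2*(-⅑) - 81)/(-118))) = √(-47 + 200*((2/9 - 81)*(-1/118))) = √(-47 + 200*(-727/9*(-1/118))) = √(-47 + 200*(727/1062)) = √(-47 + 72700/531) = √(47743/531) = √2816837/177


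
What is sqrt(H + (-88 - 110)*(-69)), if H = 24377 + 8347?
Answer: 3*sqrt(5154) ≈ 215.37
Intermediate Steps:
H = 32724
sqrt(H + (-88 - 110)*(-69)) = sqrt(32724 + (-88 - 110)*(-69)) = sqrt(32724 - 198*(-69)) = sqrt(32724 + 13662) = sqrt(46386) = 3*sqrt(5154)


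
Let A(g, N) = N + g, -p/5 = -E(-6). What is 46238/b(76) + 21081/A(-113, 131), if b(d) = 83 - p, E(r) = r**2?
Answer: 404191/582 ≈ 694.49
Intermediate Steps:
p = 180 (p = -(-5)*(-6)**2 = -(-5)*36 = -5*(-36) = 180)
b(d) = -97 (b(d) = 83 - 1*180 = 83 - 180 = -97)
46238/b(76) + 21081/A(-113, 131) = 46238/(-97) + 21081/(131 - 113) = 46238*(-1/97) + 21081/18 = -46238/97 + 21081*(1/18) = -46238/97 + 7027/6 = 404191/582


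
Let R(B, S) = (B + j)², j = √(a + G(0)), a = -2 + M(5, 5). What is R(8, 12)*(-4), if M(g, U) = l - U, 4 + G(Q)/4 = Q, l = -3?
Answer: -152 - 64*I*√26 ≈ -152.0 - 326.34*I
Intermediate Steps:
G(Q) = -16 + 4*Q
M(g, U) = -3 - U
a = -10 (a = -2 + (-3 - 1*5) = -2 + (-3 - 5) = -2 - 8 = -10)
j = I*√26 (j = √(-10 + (-16 + 4*0)) = √(-10 + (-16 + 0)) = √(-10 - 16) = √(-26) = I*√26 ≈ 5.099*I)
R(B, S) = (B + I*√26)²
R(8, 12)*(-4) = (8 + I*√26)²*(-4) = -4*(8 + I*√26)²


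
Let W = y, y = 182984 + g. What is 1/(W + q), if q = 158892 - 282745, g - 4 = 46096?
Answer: 1/105231 ≈ 9.5029e-6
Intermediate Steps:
g = 46100 (g = 4 + 46096 = 46100)
q = -123853
y = 229084 (y = 182984 + 46100 = 229084)
W = 229084
1/(W + q) = 1/(229084 - 123853) = 1/105231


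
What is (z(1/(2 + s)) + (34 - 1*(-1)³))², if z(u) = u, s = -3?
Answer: 1156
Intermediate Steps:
(z(1/(2 + s)) + (34 - 1*(-1)³))² = (1/(2 - 3) + (34 - 1*(-1)³))² = (1/(-1) + (34 - 1*(-1)))² = (-1 + (34 + 1))² = (-1 + 35)² = 34² = 1156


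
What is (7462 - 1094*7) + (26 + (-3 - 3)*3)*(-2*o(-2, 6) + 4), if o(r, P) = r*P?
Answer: 28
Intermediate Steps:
o(r, P) = P*r
(7462 - 1094*7) + (26 + (-3 - 3)*3)*(-2*o(-2, 6) + 4) = (7462 - 1094*7) + (26 + (-3 - 3)*3)*(-12*(-2) + 4) = (7462 - 7658) + (26 - 6*3)*(-2*(-12) + 4) = -196 + (26 - 18)*(24 + 4) = -196 + 8*28 = -196 + 224 = 28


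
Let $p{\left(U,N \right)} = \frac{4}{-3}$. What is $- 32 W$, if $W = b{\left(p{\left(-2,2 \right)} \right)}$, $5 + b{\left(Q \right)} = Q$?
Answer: $\frac{608}{3} \approx 202.67$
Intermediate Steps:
$p{\left(U,N \right)} = - \frac{4}{3}$ ($p{\left(U,N \right)} = 4 \left(- \frac{1}{3}\right) = - \frac{4}{3}$)
$b{\left(Q \right)} = -5 + Q$
$W = - \frac{19}{3}$ ($W = -5 - \frac{4}{3} = - \frac{19}{3} \approx -6.3333$)
$- 32 W = \left(-32\right) \left(- \frac{19}{3}\right) = \frac{608}{3}$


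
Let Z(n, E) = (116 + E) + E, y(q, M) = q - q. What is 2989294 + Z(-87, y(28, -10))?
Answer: 2989410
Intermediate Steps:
y(q, M) = 0
Z(n, E) = 116 + 2*E
2989294 + Z(-87, y(28, -10)) = 2989294 + (116 + 2*0) = 2989294 + (116 + 0) = 2989294 + 116 = 2989410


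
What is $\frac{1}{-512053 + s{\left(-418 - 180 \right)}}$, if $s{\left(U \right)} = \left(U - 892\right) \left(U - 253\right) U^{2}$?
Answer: $\frac{1}{453437783907} \approx 2.2054 \cdot 10^{-12}$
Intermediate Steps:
$s{\left(U \right)} = U^{2} \left(-892 + U\right) \left(-253 + U\right)$ ($s{\left(U \right)} = \left(-892 + U\right) \left(-253 + U\right) U^{2} = U^{2} \left(-892 + U\right) \left(-253 + U\right)$)
$\frac{1}{-512053 + s{\left(-418 - 180 \right)}} = \frac{1}{-512053 + \left(-418 - 180\right)^{2} \left(225676 + \left(-418 - 180\right)^{2} - 1145 \left(-418 - 180\right)\right)} = \frac{1}{-512053 + \left(-598\right)^{2} \left(225676 + \left(-598\right)^{2} - -684710\right)} = \frac{1}{-512053 + 357604 \left(225676 + 357604 + 684710\right)} = \frac{1}{-512053 + 357604 \cdot 1267990} = \frac{1}{-512053 + 453438295960} = \frac{1}{453437783907}$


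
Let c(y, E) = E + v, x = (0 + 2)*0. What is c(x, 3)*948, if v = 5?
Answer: 7584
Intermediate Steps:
x = 0 (x = 2*0 = 0)
c(y, E) = 5 + E (c(y, E) = E + 5 = 5 + E)
c(x, 3)*948 = (5 + 3)*948 = 8*948 = 7584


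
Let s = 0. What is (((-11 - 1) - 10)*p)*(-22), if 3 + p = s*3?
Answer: -1452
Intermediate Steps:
p = -3 (p = -3 + 0*3 = -3 + 0 = -3)
(((-11 - 1) - 10)*p)*(-22) = (((-11 - 1) - 10)*(-3))*(-22) = ((-12 - 10)*(-3))*(-22) = -22*(-3)*(-22) = 66*(-22) = -1452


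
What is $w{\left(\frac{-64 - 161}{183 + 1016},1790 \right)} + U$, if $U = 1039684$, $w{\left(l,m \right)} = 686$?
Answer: $1040370$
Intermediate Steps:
$w{\left(\frac{-64 - 161}{183 + 1016},1790 \right)} + U = 686 + 1039684 = 1040370$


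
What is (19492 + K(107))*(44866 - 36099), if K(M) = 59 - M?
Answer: 170465548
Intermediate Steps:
(19492 + K(107))*(44866 - 36099) = (19492 + (59 - 1*107))*(44866 - 36099) = (19492 + (59 - 107))*8767 = (19492 - 48)*8767 = 19444*8767 = 170465548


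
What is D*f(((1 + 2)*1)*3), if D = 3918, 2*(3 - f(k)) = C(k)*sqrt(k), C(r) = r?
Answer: -41139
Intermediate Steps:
f(k) = 3 - k**(3/2)/2 (f(k) = 3 - k*sqrt(k)/2 = 3 - k**(3/2)/2)
D*f(((1 + 2)*1)*3) = 3918*(3 - 3*sqrt(3)*(1 + 2)**(3/2)/2) = 3918*(3 - 3*sqrt(3)*(3*sqrt(3))/2) = 3918*(3 - (3*3)**(3/2)/2) = 3918*(3 - 9**(3/2)/2) = 3918*(3 - 1/2*27) = 3918*(3 - 27/2) = 3918*(-21/2) = -41139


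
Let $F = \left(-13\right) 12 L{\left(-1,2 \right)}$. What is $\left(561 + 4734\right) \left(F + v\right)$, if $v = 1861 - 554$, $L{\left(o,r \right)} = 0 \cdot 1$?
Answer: $6920565$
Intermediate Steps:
$L{\left(o,r \right)} = 0$
$v = 1307$
$F = 0$ ($F = \left(-13\right) 12 \cdot 0 = \left(-156\right) 0 = 0$)
$\left(561 + 4734\right) \left(F + v\right) = \left(561 + 4734\right) \left(0 + 1307\right) = 5295 \cdot 1307 = 6920565$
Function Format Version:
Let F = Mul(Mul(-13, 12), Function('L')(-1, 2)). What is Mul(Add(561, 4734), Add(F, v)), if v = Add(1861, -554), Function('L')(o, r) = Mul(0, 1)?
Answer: 6920565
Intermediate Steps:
Function('L')(o, r) = 0
v = 1307
F = 0 (F = Mul(Mul(-13, 12), 0) = Mul(-156, 0) = 0)
Mul(Add(561, 4734), Add(F, v)) = Mul(Add(561, 4734), Add(0, 1307)) = Mul(5295, 1307) = 6920565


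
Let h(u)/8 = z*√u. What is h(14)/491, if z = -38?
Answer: -304*√14/491 ≈ -2.3166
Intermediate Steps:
h(u) = -304*√u (h(u) = 8*(-38*√u) = -304*√u)
h(14)/491 = -304*√14/491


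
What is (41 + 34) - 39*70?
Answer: -2655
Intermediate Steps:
(41 + 34) - 39*70 = 75 - 2730 = -2655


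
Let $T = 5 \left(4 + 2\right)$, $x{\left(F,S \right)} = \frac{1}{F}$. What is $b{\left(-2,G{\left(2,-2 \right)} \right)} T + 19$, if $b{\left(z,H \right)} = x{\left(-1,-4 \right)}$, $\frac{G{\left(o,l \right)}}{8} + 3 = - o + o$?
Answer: $-11$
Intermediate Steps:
$G{\left(o,l \right)} = -24$ ($G{\left(o,l \right)} = -24 + 8 \left(- o + o\right) = -24 + 8 \cdot 0 = -24 + 0 = -24$)
$T = 30$ ($T = 5 \cdot 6 = 30$)
$b{\left(z,H \right)} = -1$ ($b{\left(z,H \right)} = \frac{1}{-1} = -1$)
$b{\left(-2,G{\left(2,-2 \right)} \right)} T + 19 = \left(-1\right) 30 + 19 = -30 + 19 = -11$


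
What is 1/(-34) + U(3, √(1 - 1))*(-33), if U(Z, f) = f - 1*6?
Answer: 6731/34 ≈ 197.97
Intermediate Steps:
U(Z, f) = -6 + f (U(Z, f) = f - 6 = -6 + f)
1/(-34) + U(3, √(1 - 1))*(-33) = 1/(-34) + (-6 + √(1 - 1))*(-33) = -1/34 + (-6 + √0)*(-33) = -1/34 + (-6 + 0)*(-33) = -1/34 - 6*(-33) = -1/34 + 198 = 6731/34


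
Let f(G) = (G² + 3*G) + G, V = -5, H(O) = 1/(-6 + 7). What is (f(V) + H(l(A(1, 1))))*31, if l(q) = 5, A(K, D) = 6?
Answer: 186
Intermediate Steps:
H(O) = 1 (H(O) = 1/1 = 1)
f(G) = G² + 4*G
(f(V) + H(l(A(1, 1))))*31 = (-5*(4 - 5) + 1)*31 = (-5*(-1) + 1)*31 = (5 + 1)*31 = 6*31 = 186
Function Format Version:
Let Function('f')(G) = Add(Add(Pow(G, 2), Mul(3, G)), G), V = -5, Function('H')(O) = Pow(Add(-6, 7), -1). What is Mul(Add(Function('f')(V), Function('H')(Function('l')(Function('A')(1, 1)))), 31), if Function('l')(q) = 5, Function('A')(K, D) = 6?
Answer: 186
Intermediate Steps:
Function('H')(O) = 1 (Function('H')(O) = Pow(1, -1) = 1)
Function('f')(G) = Add(Pow(G, 2), Mul(4, G))
Mul(Add(Function('f')(V), Function('H')(Function('l')(Function('A')(1, 1)))), 31) = Mul(Add(Mul(-5, Add(4, -5)), 1), 31) = Mul(Add(Mul(-5, -1), 1), 31) = Mul(Add(5, 1), 31) = Mul(6, 31) = 186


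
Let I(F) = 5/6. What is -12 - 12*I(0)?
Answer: -22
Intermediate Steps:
I(F) = 5/6 (I(F) = 5*(1/6) = 5/6)
-12 - 12*I(0) = -12 - 12*5/6 = -12 - 10 = -22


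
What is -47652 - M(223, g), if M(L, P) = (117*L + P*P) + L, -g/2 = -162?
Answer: -178942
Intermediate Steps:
g = 324 (g = -2*(-162) = 324)
M(L, P) = P² + 118*L (M(L, P) = (117*L + P²) + L = (P² + 117*L) + L = P² + 118*L)
-47652 - M(223, g) = -47652 - (324² + 118*223) = -47652 - (104976 + 26314) = -47652 - 1*131290 = -47652 - 131290 = -178942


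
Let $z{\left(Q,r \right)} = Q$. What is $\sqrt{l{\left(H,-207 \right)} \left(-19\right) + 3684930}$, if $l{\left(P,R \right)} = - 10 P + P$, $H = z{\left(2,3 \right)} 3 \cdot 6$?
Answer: $\sqrt{3691086} \approx 1921.2$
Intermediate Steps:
$H = 36$ ($H = 2 \cdot 3 \cdot 6 = 6 \cdot 6 = 36$)
$l{\left(P,R \right)} = - 9 P$
$\sqrt{l{\left(H,-207 \right)} \left(-19\right) + 3684930} = \sqrt{\left(-9\right) 36 \left(-19\right) + 3684930} = \sqrt{\left(-324\right) \left(-19\right) + 3684930} = \sqrt{6156 + 3684930} = \sqrt{3691086}$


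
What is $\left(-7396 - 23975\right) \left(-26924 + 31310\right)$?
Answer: $-137593206$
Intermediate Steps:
$\left(-7396 - 23975\right) \left(-26924 + 31310\right) = \left(-7396 - 23975\right) 4386 = \left(-31371\right) 4386 = -137593206$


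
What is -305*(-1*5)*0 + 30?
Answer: 30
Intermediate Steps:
-305*(-1*5)*0 + 30 = -(-1525)*0 + 30 = -305*0 + 30 = 0 + 30 = 30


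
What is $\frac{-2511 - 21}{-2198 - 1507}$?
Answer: $\frac{844}{1235} \approx 0.6834$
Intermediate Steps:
$\frac{-2511 - 21}{-2198 - 1507} = - \frac{2532}{-2198 - 1507} = - \frac{2532}{-3705} = \left(-2532\right) \left(- \frac{1}{3705}\right) = \frac{844}{1235}$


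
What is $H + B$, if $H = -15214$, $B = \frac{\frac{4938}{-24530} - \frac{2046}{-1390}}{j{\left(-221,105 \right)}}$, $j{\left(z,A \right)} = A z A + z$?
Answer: $- \frac{31601378738667484}{2077124933455} \approx -15214.0$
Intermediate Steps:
$j{\left(z,A \right)} = z + z A^{2}$ ($j{\left(z,A \right)} = z A^{2} + z = z + z A^{2}$)
$B = - \frac{1083114}{2077124933455}$ ($B = \frac{\frac{4938}{-24530} - \frac{2046}{-1390}}{\left(-221\right) \left(1 + 105^{2}\right)} = \frac{4938 \left(- \frac{1}{24530}\right) - - \frac{1023}{695}}{\left(-221\right) \left(1 + 11025\right)} = \frac{- \frac{2469}{12265} + \frac{1023}{695}}{\left(-221\right) 11026} = \frac{2166228}{1704835 \left(-2436746\right)} = \frac{2166228}{1704835} \left(- \frac{1}{2436746}\right) = - \frac{1083114}{2077124933455} \approx -5.2145 \cdot 10^{-7}$)
$H + B = -15214 - \frac{1083114}{2077124933455} = - \frac{31601378738667484}{2077124933455}$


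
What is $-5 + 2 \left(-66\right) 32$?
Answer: $-4229$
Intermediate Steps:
$-5 + 2 \left(-66\right) 32 = -5 - 4224 = -4229$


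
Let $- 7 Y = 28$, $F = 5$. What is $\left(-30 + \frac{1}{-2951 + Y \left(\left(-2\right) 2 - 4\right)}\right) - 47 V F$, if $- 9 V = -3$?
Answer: $- \frac{316226}{2919} \approx -108.33$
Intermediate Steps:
$Y = -4$ ($Y = \left(- \frac{1}{7}\right) 28 = -4$)
$V = \frac{1}{3}$ ($V = \left(- \frac{1}{9}\right) \left(-3\right) = \frac{1}{3} \approx 0.33333$)
$\left(-30 + \frac{1}{-2951 + Y \left(\left(-2\right) 2 - 4\right)}\right) - 47 V F = \left(-30 + \frac{1}{-2951 - 4 \left(\left(-2\right) 2 - 4\right)}\right) - 47 \cdot \frac{1}{3} \cdot 5 = \left(-30 + \frac{1}{-2951 - 4 \left(-4 - 4\right)}\right) - \frac{235}{3} = \left(-30 + \frac{1}{-2951 - -32}\right) - \frac{235}{3} = \left(-30 + \frac{1}{-2951 + 32}\right) - \frac{235}{3} = \left(-30 + \frac{1}{-2919}\right) - \frac{235}{3} = \left(-30 - \frac{1}{2919}\right) - \frac{235}{3} = - \frac{87571}{2919} - \frac{235}{3} = - \frac{316226}{2919}$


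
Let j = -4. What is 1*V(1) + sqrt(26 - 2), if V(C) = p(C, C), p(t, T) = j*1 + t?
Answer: -3 + 2*sqrt(6) ≈ 1.8990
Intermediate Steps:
p(t, T) = -4 + t (p(t, T) = -4*1 + t = -4 + t)
V(C) = -4 + C
1*V(1) + sqrt(26 - 2) = 1*(-4 + 1) + sqrt(26 - 2) = 1*(-3) + sqrt(24) = -3 + 2*sqrt(6)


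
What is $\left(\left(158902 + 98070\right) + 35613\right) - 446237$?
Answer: $-153652$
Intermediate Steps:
$\left(\left(158902 + 98070\right) + 35613\right) - 446237 = \left(256972 + 35613\right) - 446237 = 292585 - 446237 = -153652$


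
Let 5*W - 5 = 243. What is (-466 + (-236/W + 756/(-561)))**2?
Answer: 29960220329649/134420836 ≈ 2.2288e+5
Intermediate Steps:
W = 248/5 (W = 1 + (1/5)*243 = 1 + 243/5 = 248/5 ≈ 49.600)
(-466 + (-236/W + 756/(-561)))**2 = (-466 + (-236/248/5 + 756/(-561)))**2 = (-466 + (-236*5/248 + 756*(-1/561)))**2 = (-466 + (-295/62 - 252/187))**2 = (-466 - 70789/11594)**2 = (-5473593/11594)**2 = 29960220329649/134420836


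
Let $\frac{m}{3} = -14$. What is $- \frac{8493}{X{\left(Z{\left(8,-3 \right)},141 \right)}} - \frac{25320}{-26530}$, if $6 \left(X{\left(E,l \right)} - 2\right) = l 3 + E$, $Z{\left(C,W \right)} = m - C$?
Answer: $- \frac{19173822}{145915} \approx -131.4$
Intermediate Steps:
$m = -42$ ($m = 3 \left(-14\right) = -42$)
$Z{\left(C,W \right)} = -42 - C$
$X{\left(E,l \right)} = 2 + \frac{l}{2} + \frac{E}{6}$ ($X{\left(E,l \right)} = 2 + \frac{l 3 + E}{6} = 2 + \frac{3 l + E}{6} = 2 + \frac{E + 3 l}{6} = 2 + \left(\frac{l}{2} + \frac{E}{6}\right) = 2 + \frac{l}{2} + \frac{E}{6}$)
$- \frac{8493}{X{\left(Z{\left(8,-3 \right)},141 \right)}} - \frac{25320}{-26530} = - \frac{8493}{2 + \frac{1}{2} \cdot 141 + \frac{-42 - 8}{6}} - \frac{25320}{-26530} = - \frac{8493}{2 + \frac{141}{2} + \frac{-42 - 8}{6}} - - \frac{2532}{2653} = - \frac{8493}{2 + \frac{141}{2} + \frac{1}{6} \left(-50\right)} + \frac{2532}{2653} = - \frac{8493}{2 + \frac{141}{2} - \frac{25}{3}} + \frac{2532}{2653} = - \frac{8493}{\frac{385}{6}} + \frac{2532}{2653} = \left(-8493\right) \frac{6}{385} + \frac{2532}{2653} = - \frac{50958}{385} + \frac{2532}{2653} = - \frac{19173822}{145915}$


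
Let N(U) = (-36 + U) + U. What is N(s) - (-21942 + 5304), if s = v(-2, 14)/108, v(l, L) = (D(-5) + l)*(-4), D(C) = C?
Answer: 448268/27 ≈ 16603.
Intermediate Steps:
v(l, L) = 20 - 4*l (v(l, L) = (-5 + l)*(-4) = 20 - 4*l)
s = 7/27 (s = (20 - 4*(-2))/108 = (20 + 8)*(1/108) = 28*(1/108) = 7/27 ≈ 0.25926)
N(U) = -36 + 2*U
N(s) - (-21942 + 5304) = (-36 + 2*(7/27)) - (-21942 + 5304) = (-36 + 14/27) - 1*(-16638) = -958/27 + 16638 = 448268/27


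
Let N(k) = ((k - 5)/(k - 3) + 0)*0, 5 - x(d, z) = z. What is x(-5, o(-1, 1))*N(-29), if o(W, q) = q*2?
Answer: 0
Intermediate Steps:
o(W, q) = 2*q
x(d, z) = 5 - z
N(k) = 0 (N(k) = ((-5 + k)/(-3 + k) + 0)*0 = ((-5 + k)/(-3 + k))*0 = 0)
x(-5, o(-1, 1))*N(-29) = (5 - 2)*0 = 3*0 = 0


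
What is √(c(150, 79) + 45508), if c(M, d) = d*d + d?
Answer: 2*√12957 ≈ 227.66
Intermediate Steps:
c(M, d) = d + d² (c(M, d) = d² + d = d + d²)
√(c(150, 79) + 45508) = √(79*(1 + 79) + 45508) = √(79*80 + 45508) = √(6320 + 45508) = √51828 = 2*√12957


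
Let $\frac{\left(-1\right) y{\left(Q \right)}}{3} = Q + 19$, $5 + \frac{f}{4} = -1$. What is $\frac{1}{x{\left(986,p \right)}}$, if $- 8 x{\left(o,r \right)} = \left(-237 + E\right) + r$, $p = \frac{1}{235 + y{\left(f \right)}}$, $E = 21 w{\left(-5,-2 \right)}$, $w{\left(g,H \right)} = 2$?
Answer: $\frac{2000}{48749} \approx 0.041026$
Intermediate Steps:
$f = -24$ ($f = -20 + 4 \left(-1\right) = -20 - 4 = -24$)
$y{\left(Q \right)} = -57 - 3 Q$ ($y{\left(Q \right)} = - 3 \left(Q + 19\right) = - 3 \left(19 + Q\right) = -57 - 3 Q$)
$E = 42$ ($E = 21 \cdot 2 = 42$)
$p = \frac{1}{250}$ ($p = \frac{1}{235 - -15} = \frac{1}{235 + \left(-57 + 72\right)} = \frac{1}{235 + 15} = \frac{1}{250} \approx 0.004$)
$x{\left(o,r \right)} = \frac{195}{8} - \frac{r}{8}$ ($x{\left(o,r \right)} = - \frac{\left(-237 + 42\right) + r}{8} = - \frac{-195 + r}{8} = \frac{195}{8} - \frac{r}{8}$)
$\frac{1}{x{\left(986,p \right)}} = \frac{1}{\frac{195}{8} - \frac{1}{2000}} = \frac{1}{\frac{48749}{2000}} = \frac{2000}{48749}$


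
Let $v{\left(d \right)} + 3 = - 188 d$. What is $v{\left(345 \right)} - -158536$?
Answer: $93673$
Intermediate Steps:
$v{\left(d \right)} = -3 - 188 d$
$v{\left(345 \right)} - -158536 = \left(-3 - 64860\right) - -158536 = \left(-3 - 64860\right) + 158536 = -64863 + 158536 = 93673$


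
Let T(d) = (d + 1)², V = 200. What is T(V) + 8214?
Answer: 48615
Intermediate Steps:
T(d) = (1 + d)²
T(V) + 8214 = (1 + 200)² + 8214 = 201² + 8214 = 40401 + 8214 = 48615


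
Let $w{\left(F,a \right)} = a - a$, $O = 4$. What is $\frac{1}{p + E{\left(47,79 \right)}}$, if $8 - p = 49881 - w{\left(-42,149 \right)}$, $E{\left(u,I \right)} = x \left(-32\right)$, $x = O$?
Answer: $- \frac{1}{50001} \approx -2.0 \cdot 10^{-5}$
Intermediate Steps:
$x = 4$
$E{\left(u,I \right)} = -128$ ($E{\left(u,I \right)} = 4 \left(-32\right) = -128$)
$w{\left(F,a \right)} = 0$
$p = -49873$ ($p = 8 - \left(49881 - 0\right) = 8 - \left(49881 + 0\right) = 8 - 49881 = -49873$)
$\frac{1}{p + E{\left(47,79 \right)}} = \frac{1}{-49873 - 128} = \frac{1}{-50001} = - \frac{1}{50001}$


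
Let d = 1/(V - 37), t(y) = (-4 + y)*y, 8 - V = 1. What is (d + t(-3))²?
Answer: 395641/900 ≈ 439.60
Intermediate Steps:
V = 7 (V = 8 - 1*1 = 8 - 1 = 7)
t(y) = y*(-4 + y)
d = -1/30 (d = 1/(7 - 37) = 1/(-30) = -1/30 ≈ -0.033333)
(d + t(-3))² = (-1/30 - 3*(-4 - 3))² = (-1/30 - 3*(-7))² = (-1/30 + 21)² = (629/30)² = 395641/900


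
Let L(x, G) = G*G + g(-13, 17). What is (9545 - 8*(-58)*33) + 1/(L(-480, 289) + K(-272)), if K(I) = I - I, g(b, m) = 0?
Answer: 2076081498/83521 ≈ 24857.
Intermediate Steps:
K(I) = 0
L(x, G) = G**2 (L(x, G) = G*G + 0 = G**2 + 0 = G**2)
(9545 - 8*(-58)*33) + 1/(L(-480, 289) + K(-272)) = (9545 - 8*(-58)*33) + 1/(289**2 + 0) = (9545 + 464*33) + 1/(83521 + 0) = (9545 + 15312) + 1/83521 = 24857 + 1/83521 = 2076081498/83521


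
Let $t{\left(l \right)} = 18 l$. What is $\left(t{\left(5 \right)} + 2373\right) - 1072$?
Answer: $1391$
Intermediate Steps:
$\left(t{\left(5 \right)} + 2373\right) - 1072 = \left(18 \cdot 5 + 2373\right) - 1072 = \left(90 + 2373\right) - 1072 = 2463 - 1072 = 1391$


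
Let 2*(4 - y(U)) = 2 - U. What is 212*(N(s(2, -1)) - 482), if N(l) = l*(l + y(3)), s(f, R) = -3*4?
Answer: -83104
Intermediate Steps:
y(U) = 3 + U/2 (y(U) = 4 - (2 - U)/2 = 4 + (-1 + U/2) = 3 + U/2)
s(f, R) = -12
N(l) = l*(9/2 + l) (N(l) = l*(l + (3 + (½)*3)) = l*(l + (3 + 3/2)) = l*(l + 9/2) = l*(9/2 + l))
212*(N(s(2, -1)) - 482) = 212*((½)*(-12)*(9 + 2*(-12)) - 482) = 212*((½)*(-12)*(9 - 24) - 482) = 212*((½)*(-12)*(-15) - 482) = 212*(90 - 482) = 212*(-392) = -83104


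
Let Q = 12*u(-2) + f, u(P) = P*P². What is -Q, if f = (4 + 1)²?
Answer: 71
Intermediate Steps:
u(P) = P³
f = 25 (f = 5² = 25)
Q = -71 (Q = 12*(-2)³ + 25 = 12*(-8) + 25 = -96 + 25 = -71)
-Q = -1*(-71) = 71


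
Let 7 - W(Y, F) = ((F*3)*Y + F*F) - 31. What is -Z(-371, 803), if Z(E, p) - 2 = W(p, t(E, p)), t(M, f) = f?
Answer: 2579196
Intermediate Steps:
W(Y, F) = 38 - F² - 3*F*Y (W(Y, F) = 7 - (((F*3)*Y + F*F) - 31) = 7 - (((3*F)*Y + F²) - 31) = 7 - ((3*F*Y + F²) - 31) = 7 - ((F² + 3*F*Y) - 31) = 7 - (-31 + F² + 3*F*Y) = 7 + (31 - F² - 3*F*Y) = 38 - F² - 3*F*Y)
Z(E, p) = 40 - 4*p² (Z(E, p) = 2 + (38 - p² - 3*p*p) = 2 + (38 - p² - 3*p²) = 2 + (38 - 4*p²) = 40 - 4*p²)
-Z(-371, 803) = -(40 - 4*803²) = -(40 - 4*644809) = -(40 - 2579236) = -1*(-2579196) = 2579196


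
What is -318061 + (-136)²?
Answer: -299565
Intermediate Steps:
-318061 + (-136)² = -318061 + 18496 = -299565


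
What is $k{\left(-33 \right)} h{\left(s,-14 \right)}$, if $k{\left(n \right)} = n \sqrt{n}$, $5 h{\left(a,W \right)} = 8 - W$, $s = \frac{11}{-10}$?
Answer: $- \frac{726 i \sqrt{33}}{5} \approx - 834.11 i$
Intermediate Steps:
$s = - \frac{11}{10}$ ($s = 11 \left(- \frac{1}{10}\right) = - \frac{11}{10} \approx -1.1$)
$h{\left(a,W \right)} = \frac{8}{5} - \frac{W}{5}$ ($h{\left(a,W \right)} = \frac{8 - W}{5} = \frac{8}{5} - \frac{W}{5}$)
$k{\left(n \right)} = n^{\frac{3}{2}}$
$k{\left(-33 \right)} h{\left(s,-14 \right)} = \left(-33\right)^{\frac{3}{2}} \left(\frac{8}{5} - - \frac{14}{5}\right) = - 33 i \sqrt{33} \left(\frac{8}{5} + \frac{14}{5}\right) = - 33 i \sqrt{33} \cdot \frac{22}{5} = - \frac{726 i \sqrt{33}}{5}$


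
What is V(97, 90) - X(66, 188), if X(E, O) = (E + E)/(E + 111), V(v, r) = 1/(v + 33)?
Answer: -5661/7670 ≈ -0.73807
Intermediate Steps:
V(v, r) = 1/(33 + v)
X(E, O) = 2*E/(111 + E) (X(E, O) = (2*E)/(111 + E) = 2*E/(111 + E))
V(97, 90) - X(66, 188) = 1/(33 + 97) - 2*66/(111 + 66) = 1/130 - 2*66/177 = 1/130 - 1*44/59 = 1/130 - 44/59 = -5661/7670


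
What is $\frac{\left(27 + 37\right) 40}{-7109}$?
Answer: $- \frac{2560}{7109} \approx -0.36011$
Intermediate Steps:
$\frac{\left(27 + 37\right) 40}{-7109} = 64 \cdot 40 \left(- \frac{1}{7109}\right) = 2560 \left(- \frac{1}{7109}\right) = - \frac{2560}{7109}$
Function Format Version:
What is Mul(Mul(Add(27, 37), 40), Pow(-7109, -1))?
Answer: Rational(-2560, 7109) ≈ -0.36011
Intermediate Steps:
Mul(Mul(Add(27, 37), 40), Pow(-7109, -1)) = Mul(Mul(64, 40), Rational(-1, 7109)) = Mul(2560, Rational(-1, 7109)) = Rational(-2560, 7109)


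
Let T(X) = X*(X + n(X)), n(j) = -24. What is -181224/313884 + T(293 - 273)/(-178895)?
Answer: -179971982/311957101 ≈ -0.57691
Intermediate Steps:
T(X) = X*(-24 + X) (T(X) = X*(X - 24) = X*(-24 + X))
-181224/313884 + T(293 - 273)/(-178895) = -181224/313884 + ((293 - 273)*(-24 + (293 - 273)))/(-178895) = -181224*1/313884 + (20*(-24 + 20))*(-1/178895) = -5034/8719 + (20*(-4))*(-1/178895) = -5034/8719 - 80*(-1/178895) = -5034/8719 + 16/35779 = -179971982/311957101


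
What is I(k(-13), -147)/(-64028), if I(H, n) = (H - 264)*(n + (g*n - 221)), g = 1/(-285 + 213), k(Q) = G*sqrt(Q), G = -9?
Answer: -96613/64028 - 26349*I*sqrt(13)/512224 ≈ -1.5089 - 0.18547*I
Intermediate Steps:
k(Q) = -9*sqrt(Q)
g = -1/72 (g = 1/(-72) = -1/72 ≈ -0.013889)
I(H, n) = (-264 + H)*(-221 + 71*n/72) (I(H, n) = (H - 264)*(n + (-n/72 - 221)) = (-264 + H)*(n + (-221 - n/72)) = (-264 + H)*(-221 + 71*n/72))
I(k(-13), -147)/(-64028) = (58344 - (-1989)*sqrt(-13) - 781/3*(-147) + (71/72)*(-9*I*sqrt(13))*(-147))/(-64028) = (58344 - (-1989)*I*sqrt(13) + 38269 + (71/72)*(-9*I*sqrt(13))*(-147))*(-1/64028) = (58344 + 1989*I*sqrt(13) + 38269 + 10437*I*sqrt(13)/8)*(-1/64028) = (96613 + 26349*I*sqrt(13)/8)*(-1/64028) = -96613/64028 - 26349*I*sqrt(13)/512224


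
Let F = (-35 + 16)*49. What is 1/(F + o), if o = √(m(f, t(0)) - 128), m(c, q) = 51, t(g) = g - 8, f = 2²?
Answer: -133/123834 - I*√77/866838 ≈ -0.001074 - 1.0123e-5*I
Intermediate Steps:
f = 4
F = -931 (F = -19*49 = -931)
t(g) = -8 + g
o = I*√77 (o = √(51 - 128) = √(-77) = I*√77 ≈ 8.775*I)
1/(F + o) = 1/(-931 + I*√77)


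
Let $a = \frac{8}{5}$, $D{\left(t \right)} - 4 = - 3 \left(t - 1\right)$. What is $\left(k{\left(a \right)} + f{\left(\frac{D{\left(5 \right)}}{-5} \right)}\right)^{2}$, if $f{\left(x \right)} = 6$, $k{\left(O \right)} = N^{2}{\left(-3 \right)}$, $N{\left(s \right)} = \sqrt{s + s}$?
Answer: $0$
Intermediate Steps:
$N{\left(s \right)} = \sqrt{2} \sqrt{s}$ ($N{\left(s \right)} = \sqrt{2 s} = \sqrt{2} \sqrt{s}$)
$D{\left(t \right)} = 7 - 3 t$ ($D{\left(t \right)} = 4 - 3 \left(t - 1\right) = 4 - 3 \left(-1 + t\right) = 4 - \left(-3 + 3 t\right) = 7 - 3 t$)
$a = \frac{8}{5}$ ($a = 8 \cdot \frac{1}{5} = \frac{8}{5} \approx 1.6$)
$k{\left(O \right)} = -6$ ($k{\left(O \right)} = \left(\sqrt{2} \sqrt{-3}\right)^{2} = \left(\sqrt{2} i \sqrt{3}\right)^{2} = \left(i \sqrt{6}\right)^{2} = -6$)
$\left(k{\left(a \right)} + f{\left(\frac{D{\left(5 \right)}}{-5} \right)}\right)^{2} = \left(-6 + 6\right)^{2} = 0^{2} = 0$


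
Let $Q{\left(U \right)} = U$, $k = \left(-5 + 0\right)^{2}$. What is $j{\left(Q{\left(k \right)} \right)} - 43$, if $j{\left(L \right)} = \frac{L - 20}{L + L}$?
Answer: $- \frac{429}{10} \approx -42.9$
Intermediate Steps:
$k = 25$ ($k = \left(-5\right)^{2} = 25$)
$j{\left(L \right)} = \frac{-20 + L}{2 L}$
$j{\left(Q{\left(k \right)} \right)} - 43 = \frac{-20 + 25}{2 \cdot 25} - 43 = \frac{1}{2} \cdot \frac{1}{25} \cdot 5 - 43 = \frac{1}{10} - 43 = - \frac{429}{10}$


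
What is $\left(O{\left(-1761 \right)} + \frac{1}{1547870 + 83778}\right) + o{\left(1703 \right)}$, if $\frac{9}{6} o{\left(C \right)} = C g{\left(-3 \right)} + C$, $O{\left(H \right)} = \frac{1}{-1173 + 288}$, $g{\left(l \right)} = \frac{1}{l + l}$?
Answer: $\frac{4098572510111}{4332025440} \approx 946.11$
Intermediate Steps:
$g{\left(l \right)} = \frac{1}{2 l}$
$O{\left(H \right)} = - \frac{1}{885}$ ($O{\left(H \right)} = \frac{1}{-885} = - \frac{1}{885}$)
$o{\left(C \right)} = \frac{5 C}{9}$ ($o{\left(C \right)} = \frac{2 \left(C \frac{1}{2 \left(-3\right)} + C\right)}{3} = \frac{2 \left(C \frac{1}{2} \left(- \frac{1}{3}\right) + C\right)}{3} = \frac{2 \left(C \left(- \frac{1}{6}\right) + C\right)}{3} = \frac{2 \left(- \frac{C}{6} + C\right)}{3} = \frac{2 \frac{5 C}{6}}{3} = \frac{5 C}{9}$)
$\left(O{\left(-1761 \right)} + \frac{1}{1547870 + 83778}\right) + o{\left(1703 \right)} = \left(- \frac{1}{885} + \frac{1}{1547870 + 83778}\right) + \frac{5}{9} \cdot 1703 = \left(- \frac{1}{885} + \frac{1}{1631648}\right) + \frac{8515}{9} = - \frac{1630763}{1444008480} + \frac{8515}{9} = \frac{4098572510111}{4332025440}$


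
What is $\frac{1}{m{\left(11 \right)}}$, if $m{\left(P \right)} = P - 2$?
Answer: $\frac{1}{9} \approx 0.11111$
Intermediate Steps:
$m{\left(P \right)} = -2 + P$ ($m{\left(P \right)} = P - 2 = -2 + P$)
$\frac{1}{m{\left(11 \right)}} = \frac{1}{-2 + 11} = \frac{1}{9}$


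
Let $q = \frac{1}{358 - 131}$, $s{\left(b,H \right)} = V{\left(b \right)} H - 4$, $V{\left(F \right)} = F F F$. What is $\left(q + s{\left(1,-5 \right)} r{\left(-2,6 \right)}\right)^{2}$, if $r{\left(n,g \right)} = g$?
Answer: $\frac{150234049}{51529} \approx 2915.5$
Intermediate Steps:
$V{\left(F \right)} = F^{3}$ ($V{\left(F \right)} = F^{2} F = F^{3}$)
$s{\left(b,H \right)} = -4 + H b^{3}$ ($s{\left(b,H \right)} = b^{3} H - 4 = H b^{3} - 4 = -4 + H b^{3}$)
$q = \frac{1}{227} \approx 0.0044053$
$\left(q + s{\left(1,-5 \right)} r{\left(-2,6 \right)}\right)^{2} = \left(\frac{1}{227} + \left(-4 - 5 \cdot 1^{3}\right) 6\right)^{2} = \left(\frac{1}{227} + \left(-4 - 5\right) 6\right)^{2} = \left(\frac{1}{227} - 54\right)^{2} = \left(- \frac{12257}{227}\right)^{2} = \frac{150234049}{51529}$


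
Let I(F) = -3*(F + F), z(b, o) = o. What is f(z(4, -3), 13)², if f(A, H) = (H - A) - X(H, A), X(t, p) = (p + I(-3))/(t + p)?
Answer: 841/4 ≈ 210.25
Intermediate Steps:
I(F) = -6*F
X(t, p) = (18 + p)/(p + t) (X(t, p) = (p - 6*(-3))/(t + p) = (p + 18)/(p + t) = (18 + p)/(p + t))
f(A, H) = H - A - (18 + A)/(A + H) (f(A, H) = (H - A) - (18 + A)/(A + H) = H - A - (18 + A)/(A + H))
f(z(4, -3), 13)² = ((-18 - 1*(-3) + (-3 + 13)*(13 - 1*(-3)))/(-3 + 13))² = ((-18 + 3 + 10*(13 + 3))/10)² = ((-18 + 3 + 10*16)/10)² = ((-18 + 3 + 160)/10)² = ((⅒)*145)² = (29/2)² = 841/4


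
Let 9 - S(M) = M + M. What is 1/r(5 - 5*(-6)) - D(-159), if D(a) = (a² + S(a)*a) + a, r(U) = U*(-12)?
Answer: 11285819/420 ≈ 26871.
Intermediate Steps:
S(M) = 9 - 2*M (S(M) = 9 - (M + M) = 9 - 2*M)
r(U) = -12*U
D(a) = a + a² + a*(9 - 2*a) (D(a) = (a² + (9 - 2*a)*a) + a = (a² + a*(9 - 2*a)) + a = a + a² + a*(9 - 2*a))
1/r(5 - 5*(-6)) - D(-159) = 1/(-12*(5 - 5*(-6))) - (-159)*(10 - 1*(-159)) = 1/(-12*(5 + 30)) - (-159)*(10 + 159) = 1/(-12*35) - (-159)*169 = 1/(-420) - 1*(-26871) = -1/420 + 26871 = 11285819/420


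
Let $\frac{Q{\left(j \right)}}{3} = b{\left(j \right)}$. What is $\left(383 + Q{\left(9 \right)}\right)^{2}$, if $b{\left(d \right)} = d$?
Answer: $168100$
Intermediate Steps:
$Q{\left(j \right)} = 3 j$
$\left(383 + Q{\left(9 \right)}\right)^{2} = \left(383 + 3 \cdot 9\right)^{2} = \left(383 + 27\right)^{2} = 410^{2} = 168100$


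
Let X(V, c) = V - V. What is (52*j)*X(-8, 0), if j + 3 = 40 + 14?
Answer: 0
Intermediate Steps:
X(V, c) = 0
j = 51 (j = -3 + (40 + 14) = -3 + 54 = 51)
(52*j)*X(-8, 0) = (52*51)*0 = 2652*0 = 0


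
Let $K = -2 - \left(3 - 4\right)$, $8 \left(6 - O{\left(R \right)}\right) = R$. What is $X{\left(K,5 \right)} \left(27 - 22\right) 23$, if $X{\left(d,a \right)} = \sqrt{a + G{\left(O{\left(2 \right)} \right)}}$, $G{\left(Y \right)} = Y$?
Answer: $\frac{115 \sqrt{43}}{2} \approx 377.05$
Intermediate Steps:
$O{\left(R \right)} = 6 - \frac{R}{8}$
$K = -1$ ($K = -2 - -1 = -2 + 1 = -1$)
$X{\left(d,a \right)} = \sqrt{\frac{23}{4} + a}$ ($X{\left(d,a \right)} = \sqrt{a + \left(6 - \frac{1}{4}\right)} = \sqrt{a + \frac{23}{4}} = \sqrt{\frac{23}{4} + a}$)
$X{\left(K,5 \right)} \left(27 - 22\right) 23 = \frac{\sqrt{23 + 4 \cdot 5}}{2} \left(27 - 22\right) 23 = \frac{\sqrt{23 + 20}}{2} \cdot 5 \cdot 23 = \frac{\sqrt{43}}{2} \cdot 5 \cdot 23 = \frac{5 \sqrt{43}}{2} \cdot 23 = \frac{115 \sqrt{43}}{2}$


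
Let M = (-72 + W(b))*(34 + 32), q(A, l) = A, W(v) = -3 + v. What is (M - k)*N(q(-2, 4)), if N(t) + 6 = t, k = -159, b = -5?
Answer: 40968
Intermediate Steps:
N(t) = -6 + t
M = -5280 (M = (-72 + (-3 - 5))*(34 + 32) = (-72 - 8)*66 = -80*66 = -5280)
(M - k)*N(q(-2, 4)) = (-5280 - 1*(-159))*(-6 - 2) = (-5280 + 159)*(-8) = -5121*(-8) = 40968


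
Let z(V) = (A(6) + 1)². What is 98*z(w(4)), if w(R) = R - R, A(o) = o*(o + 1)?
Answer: 181202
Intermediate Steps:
A(o) = o*(1 + o)
w(R) = 0
z(V) = 1849 (z(V) = (6*(1 + 6) + 1)² = (6*7 + 1)² = (42 + 1)² = 43² = 1849)
98*z(w(4)) = 98*1849 = 181202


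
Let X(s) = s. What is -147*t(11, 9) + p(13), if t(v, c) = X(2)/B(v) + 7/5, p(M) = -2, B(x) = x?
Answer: -12899/55 ≈ -234.53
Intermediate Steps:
t(v, c) = 7/5 + 2/v (t(v, c) = 2/v + 7/5 = 7/5 + 2/v)
-147*t(11, 9) + p(13) = -147*(7/5 + 2/11) - 2 = -147*87/55 - 2 = -12789/55 - 2 = -12899/55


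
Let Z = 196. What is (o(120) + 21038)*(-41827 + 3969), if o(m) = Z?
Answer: -803876772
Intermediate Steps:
o(m) = 196
(o(120) + 21038)*(-41827 + 3969) = (196 + 21038)*(-41827 + 3969) = 21234*(-37858) = -803876772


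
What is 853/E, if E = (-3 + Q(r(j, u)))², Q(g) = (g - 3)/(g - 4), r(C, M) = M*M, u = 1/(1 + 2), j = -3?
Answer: 1044925/6241 ≈ 167.43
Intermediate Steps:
u = ⅓ (u = 1/3 = ⅓ ≈ 0.33333)
r(C, M) = M²
Q(g) = (-3 + g)/(-4 + g)
E = 6241/1225 (E = (-3 + (-3 + (⅓)²)/(-4 + (⅓)²))² = (-3 + (-3 + ⅑)/(-4 + ⅑))² = (-3 - 26/9/(-35/9))² = (-3 - 9/35*(-26/9))² = (-3 + 26/35)² = (-79/35)² = 6241/1225 ≈ 5.0947)
853/E = 853/(6241/1225) = 853*(1225/6241) = 1044925/6241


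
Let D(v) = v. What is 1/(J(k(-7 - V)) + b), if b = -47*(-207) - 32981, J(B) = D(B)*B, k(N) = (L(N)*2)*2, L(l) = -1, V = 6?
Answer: -1/23236 ≈ -4.3037e-5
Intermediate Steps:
k(N) = -4 (k(N) = -1*2*2 = -2*2 = -4)
J(B) = B² (J(B) = B*B = B²)
b = -23252 (b = 9729 - 32981 = -23252)
1/(J(k(-7 - V)) + b) = 1/((-4)² - 23252) = 1/(16 - 23252) = 1/(-23236) = -1/23236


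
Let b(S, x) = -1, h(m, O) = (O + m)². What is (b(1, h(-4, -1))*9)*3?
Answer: -27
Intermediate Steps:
(b(1, h(-4, -1))*9)*3 = -1*9*3 = -9*3 = -27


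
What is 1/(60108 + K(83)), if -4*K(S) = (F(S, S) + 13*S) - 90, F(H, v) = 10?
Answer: 4/239433 ≈ 1.6706e-5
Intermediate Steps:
K(S) = 20 - 13*S/4 (K(S) = -((10 + 13*S) - 90)/4 = -(-80 + 13*S)/4 = 20 - 13*S/4)
1/(60108 + K(83)) = 1/(60108 + (20 - 13/4*83)) = 1/(60108 + (20 - 1079/4)) = 1/(60108 - 999/4) = 1/(239433/4) = 4/239433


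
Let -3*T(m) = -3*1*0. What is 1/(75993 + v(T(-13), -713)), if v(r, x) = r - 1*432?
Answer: 1/75561 ≈ 1.3234e-5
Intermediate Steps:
T(m) = 0 (T(m) = -(-3*1)*0/3 = -(-1)*0 = -⅓*0 = 0)
v(r, x) = -432 + r (v(r, x) = r - 432 = -432 + r)
1/(75993 + v(T(-13), -713)) = 1/(75993 + (-432 + 0)) = 1/(75993 - 432) = 1/75561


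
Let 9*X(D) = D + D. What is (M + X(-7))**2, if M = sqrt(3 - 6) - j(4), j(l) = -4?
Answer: 241/81 + 44*I*sqrt(3)/9 ≈ 2.9753 + 8.4678*I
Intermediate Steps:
X(D) = 2*D/9 (X(D) = (D + D)/9 = (2*D)/9 = 2*D/9)
M = 4 + I*sqrt(3) (M = sqrt(3 - 6) - 1*(-4) = sqrt(-3) + 4 = I*sqrt(3) + 4 = 4 + I*sqrt(3) ≈ 4.0 + 1.732*I)
(M + X(-7))**2 = ((4 + I*sqrt(3)) + (2/9)*(-7))**2 = ((4 + I*sqrt(3)) - 14/9)**2 = (22/9 + I*sqrt(3))**2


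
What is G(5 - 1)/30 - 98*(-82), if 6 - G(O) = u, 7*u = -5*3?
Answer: 562539/70 ≈ 8036.3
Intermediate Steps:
u = -15/7 (u = (-5*3)/7 = (1/7)*(-15) = -15/7 ≈ -2.1429)
G(O) = 57/7 (G(O) = 6 - 1*(-15/7) = 6 + 15/7 = 57/7)
G(5 - 1)/30 - 98*(-82) = (57/7)/30 - 98*(-82) = (57/7)*(1/30) + 8036 = 19/70 + 8036 = 562539/70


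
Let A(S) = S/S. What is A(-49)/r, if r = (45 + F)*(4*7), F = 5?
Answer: 1/1400 ≈ 0.00071429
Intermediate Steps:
A(S) = 1
r = 1400 (r = (45 + 5)*(4*7) = 50*28 = 1400)
A(-49)/r = 1/1400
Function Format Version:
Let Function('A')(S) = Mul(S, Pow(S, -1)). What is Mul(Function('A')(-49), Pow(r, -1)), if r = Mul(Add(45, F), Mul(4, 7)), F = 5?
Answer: Rational(1, 1400) ≈ 0.00071429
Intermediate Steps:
Function('A')(S) = 1
r = 1400 (r = Mul(Add(45, 5), Mul(4, 7)) = Mul(50, 28) = 1400)
Mul(Function('A')(-49), Pow(r, -1)) = Mul(1, Pow(1400, -1)) = Mul(1, Rational(1, 1400)) = Rational(1, 1400)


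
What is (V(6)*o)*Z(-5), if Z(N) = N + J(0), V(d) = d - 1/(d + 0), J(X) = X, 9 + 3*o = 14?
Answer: -875/18 ≈ -48.611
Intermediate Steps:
o = 5/3 (o = -3 + (1/3)*14 = -3 + 14/3 = 5/3 ≈ 1.6667)
V(d) = d - 1/d
Z(N) = N (Z(N) = N + 0 = N)
(V(6)*o)*Z(-5) = ((6 - 1/6)*(5/3))*(-5) = ((35/6)*(5/3))*(-5) = (175/18)*(-5) = -875/18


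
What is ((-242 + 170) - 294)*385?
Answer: -140910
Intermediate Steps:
((-242 + 170) - 294)*385 = (-72 - 294)*385 = -366*385 = -140910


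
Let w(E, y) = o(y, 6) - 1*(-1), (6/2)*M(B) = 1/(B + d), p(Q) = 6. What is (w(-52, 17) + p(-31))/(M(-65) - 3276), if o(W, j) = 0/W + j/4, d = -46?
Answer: -5661/2181818 ≈ -0.0025946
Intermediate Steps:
M(B) = 1/(3*(-46 + B)) (M(B) = 1/(3*(B - 46)) = 1/(3*(-46 + B)))
o(W, j) = j/4 (o(W, j) = 0 + j*(¼) = 0 + j/4 = j/4)
w(E, y) = 5/2 (w(E, y) = (¼)*6 - 1*(-1) = 3/2 + 1 = 5/2)
(w(-52, 17) + p(-31))/(M(-65) - 3276) = (5/2 + 6)/(1/(3*(-46 - 65)) - 3276) = 17/(2*((⅓)/(-111) - 3276)) = 17/(2*((⅓)*(-1/111) - 3276)) = 17/(2*(-1/333 - 3276)) = 17/(2*(-1090909/333)) = (17/2)*(-333/1090909) = -5661/2181818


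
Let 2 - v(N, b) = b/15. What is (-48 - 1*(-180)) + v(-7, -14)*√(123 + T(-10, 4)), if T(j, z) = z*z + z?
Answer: 132 + 44*√143/15 ≈ 167.08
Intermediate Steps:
T(j, z) = z + z² (T(j, z) = z² + z = z + z²)
v(N, b) = 2 - b/15
(-48 - 1*(-180)) + v(-7, -14)*√(123 + T(-10, 4)) = (-48 - 1*(-180)) + (2 - 1/15*(-14))*√(123 + 4*(1 + 4)) = (-48 + 180) + (2 + 14/15)*√(123 + 4*5) = 132 + 44*√(123 + 20)/15 = 132 + 44*√143/15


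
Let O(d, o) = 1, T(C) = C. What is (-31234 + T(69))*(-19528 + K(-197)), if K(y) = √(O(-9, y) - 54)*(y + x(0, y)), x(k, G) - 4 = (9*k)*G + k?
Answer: 608590120 + 6014845*I*√53 ≈ 6.0859e+8 + 4.3789e+7*I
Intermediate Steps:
x(k, G) = 4 + k + 9*G*k (x(k, G) = 4 + ((9*k)*G + k) = 4 + (9*G*k + k) = 4 + (k + 9*G*k) = 4 + k + 9*G*k)
K(y) = I*√53*(4 + y) (K(y) = √(1 - 54)*(y + (4 + 0 + 9*y*0)) = √(-53)*(y + (4 + 0 + 0)) = (I*√53)*(y + 4) = (I*√53)*(4 + y) = I*√53*(4 + y))
(-31234 + T(69))*(-19528 + K(-197)) = (-31234 + 69)*(-19528 + I*√53*(4 - 197)) = -31165*(-19528 + I*√53*(-193)) = -31165*(-19528 - 193*I*√53) = 608590120 + 6014845*I*√53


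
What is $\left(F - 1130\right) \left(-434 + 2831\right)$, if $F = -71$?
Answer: $-2878797$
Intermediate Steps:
$\left(F - 1130\right) \left(-434 + 2831\right) = \left(-71 - 1130\right) \left(-434 + 2831\right) = \left(-1201\right) 2397 = -2878797$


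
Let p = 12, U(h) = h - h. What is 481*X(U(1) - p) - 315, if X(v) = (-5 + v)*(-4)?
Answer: 32393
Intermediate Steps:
U(h) = 0
X(v) = 20 - 4*v
481*X(U(1) - p) - 315 = 481*(20 - 4*(0 - 1*12)) - 315 = 481*(20 - 4*(0 - 12)) - 315 = 481*(20 - 4*(-12)) - 315 = 481*(20 + 48) - 315 = 481*68 - 315 = 32708 - 315 = 32393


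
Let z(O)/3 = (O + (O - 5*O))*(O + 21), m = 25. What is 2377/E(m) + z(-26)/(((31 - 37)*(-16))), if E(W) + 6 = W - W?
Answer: -19601/48 ≈ -408.35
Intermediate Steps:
z(O) = -9*O*(21 + O) (z(O) = 3*((O + (O - 5*O))*(O + 21)) = 3*((O - 4*O)*(21 + O)) = 3*((-3*O)*(21 + O)) = 3*(-3*O*(21 + O)) = -9*O*(21 + O))
E(W) = -6 (E(W) = -6 + (W - W) = -6 + 0 = -6)
2377/E(m) + z(-26)/(((31 - 37)*(-16))) = 2377/(-6) + (-9*(-26)*(21 - 26))/(((31 - 37)*(-16))) = 2377*(-⅙) + (-9*(-26)*(-5))/((-6*(-16))) = -2377/6 - 1170/96 = -2377/6 - 1170*1/96 = -2377/6 - 195/16 = -19601/48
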